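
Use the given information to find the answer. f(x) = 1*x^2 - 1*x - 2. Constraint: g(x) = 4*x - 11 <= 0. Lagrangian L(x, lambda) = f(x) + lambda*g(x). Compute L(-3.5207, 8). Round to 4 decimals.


Step 1: Evaluate f(x).
f(-3.5207) = 1*(-3.5207)^2 - 1*(-3.5207) - 2 = 13.916
Step 2: Evaluate g(x).
g(-3.5207) = 4*-3.5207 - 11 = -25.0828
Step 3: Compute Lagrangian.
L = 13.916 + 8*-25.0828 = -186.7464


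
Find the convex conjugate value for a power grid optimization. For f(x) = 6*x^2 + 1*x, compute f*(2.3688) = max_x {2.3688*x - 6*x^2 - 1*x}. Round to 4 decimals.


f*(y) = sup_x {y*x - a*x^2 - b*x} = sup_x {(y-b)*x - a*x^2}
FOC: (y - b) - 2a*x = 0 => x* = (y - b)/(2a)
x* = (2.3688 - 1)/(2*6) = 0.1141
f*(2.3688) = (y-b)^2/(4a) = (2.3688 - 1)^2/(4*6)
= 1.8736/24 = 0.0781


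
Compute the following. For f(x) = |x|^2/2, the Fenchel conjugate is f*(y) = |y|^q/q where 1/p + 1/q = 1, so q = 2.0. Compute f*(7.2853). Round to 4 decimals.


The conjugate exponent q satisfies 1/p + 1/q = 1.
p = 2, so q = 2/(2 - 1) = 2.0
|y|^q = 7.2853^2.0 = 53.0756
f*(7.2853) = 53.0756 / 2.0 = 26.5378


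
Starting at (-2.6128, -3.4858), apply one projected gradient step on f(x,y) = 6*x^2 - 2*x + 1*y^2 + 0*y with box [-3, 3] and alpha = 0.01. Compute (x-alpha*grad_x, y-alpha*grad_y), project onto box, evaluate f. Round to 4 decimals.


Step 1: Compute gradient at (-2.6128, -3.4858).
grad_x = 2*6*-2.6128 - 2 = -33.3536
grad_y = 2*1*-3.4858 + 0 = -6.9716
Step 2: Gradient step.
x_raw = -2.6128 - 0.01*-33.3536 = -2.2793
y_raw = -3.4858 - 0.01*-6.9716 = -3.4161
Step 3: Project onto [-3, 3].
x_proj = clip(-2.2793) = -2.2793
y_proj = clip(-3.4161) = -3.0
Step 4: Evaluate f.
f(-2.2793, -3.0) = 44.7288


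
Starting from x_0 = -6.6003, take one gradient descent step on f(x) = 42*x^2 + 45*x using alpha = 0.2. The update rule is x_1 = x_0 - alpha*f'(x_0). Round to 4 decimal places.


We compute the gradient at x_0 and apply the update.
f'(x) = 84*x + 45
f'(-6.6003) = 84*-6.6003 + 45 = -509.4252
x_1 = -6.6003 - 0.2*-509.4252 = 95.2847


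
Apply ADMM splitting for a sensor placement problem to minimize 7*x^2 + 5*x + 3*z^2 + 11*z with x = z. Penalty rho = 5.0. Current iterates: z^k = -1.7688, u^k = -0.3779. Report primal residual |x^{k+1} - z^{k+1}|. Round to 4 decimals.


ADMM iteration with rho = 5.0, z^k = -1.7688, u^k = -0.3779
Step 1: x-update.
Minimize 7*x^2 + 5*x + (5.0/2)*(x + 1.7688 - 0.3779)^2
FOC: (2*7 + 5.0)*x = -5 + 5.0*(-1.7688 + 0.3779)
x^{k+1} = -0.6292
Step 2: z-update.
Minimize 3*z^2 + 11*z + (5.0/2)*(-0.6292 - z - 0.3779)^2
FOC: (2*3 + 5.0)*z = -11 + 5.0*(-0.6292 - 0.3779)
z^{k+1} = -1.4578
Step 3: u-update.
u^{k+1} = -0.3779 - 0.6292 + 1.4578 = 0.4507
Step 4: Primal residual = |-0.6292 + 1.4578| = 0.8286


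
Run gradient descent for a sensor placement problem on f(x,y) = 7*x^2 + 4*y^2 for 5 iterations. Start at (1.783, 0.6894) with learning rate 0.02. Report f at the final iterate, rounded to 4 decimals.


Gradient descent on f(x,y) = 7*x^2 + 4*y^2.
Starting point: (1.783, 0.6894), alpha = 0.02
Step 1: grad_x = 2*7*1.783 = 24.962, grad_y = 2*4*0.6894 = 5.5152
  x_1 = 1.783 - 0.02*24.962 = 1.2838
  y_1 = 0.6894 - 0.02*5.5152 = 0.5791
Step 2: grad_x = 2*7*1.2838 = 17.9726, grad_y = 2*4*0.5791 = 4.6328
  x_2 = 1.2838 - 0.02*17.9726 = 0.9243
  y_2 = 0.5791 - 0.02*4.6328 = 0.4864
Step 3: grad_x = 2*7*0.9243 = 12.9403, grad_y = 2*4*0.4864 = 3.8915
  x_3 = 0.9243 - 0.02*12.9403 = 0.6655
  y_3 = 0.4864 - 0.02*3.8915 = 0.4086
Step 4: grad_x = 2*7*0.6655 = 9.317, grad_y = 2*4*0.4086 = 3.2689
  x_4 = 0.6655 - 0.02*9.317 = 0.4792
  y_4 = 0.4086 - 0.02*3.2689 = 0.3432
Step 5: grad_x = 2*7*0.4792 = 6.7083, grad_y = 2*4*0.3432 = 2.7459
  x_5 = 0.4792 - 0.02*6.7083 = 0.345
  y_5 = 0.3432 - 0.02*2.7459 = 0.2883
f(0.345, 0.2883) = 7*0.345^2 + 4*0.2883^2 = 1.1657


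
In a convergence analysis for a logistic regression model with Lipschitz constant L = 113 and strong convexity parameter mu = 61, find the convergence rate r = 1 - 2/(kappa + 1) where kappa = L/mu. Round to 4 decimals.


Step 1: Compute the condition number.
kappa = L/mu = 113/61 = 1.8525
Step 2: Compute the convergence rate.
r = 1 - 2/(kappa + 1) = 1 - 2*mu/(L + mu) = (L - mu)/(L + mu) = 52/174 = 0.2989


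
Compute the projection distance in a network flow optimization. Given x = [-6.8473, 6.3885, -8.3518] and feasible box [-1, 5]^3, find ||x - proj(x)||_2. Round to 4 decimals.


Project each component onto [-1, 5].
clip(-6.8473) = -1.0, clip(6.3885) = 5.0, clip(-8.3518) = -1.0
Projection = [-1.0, 5.0, -1.0]
Squared diffs: [34.1909, 1.9279, 54.049]
Distance = sqrt(90.1678) = 9.4957


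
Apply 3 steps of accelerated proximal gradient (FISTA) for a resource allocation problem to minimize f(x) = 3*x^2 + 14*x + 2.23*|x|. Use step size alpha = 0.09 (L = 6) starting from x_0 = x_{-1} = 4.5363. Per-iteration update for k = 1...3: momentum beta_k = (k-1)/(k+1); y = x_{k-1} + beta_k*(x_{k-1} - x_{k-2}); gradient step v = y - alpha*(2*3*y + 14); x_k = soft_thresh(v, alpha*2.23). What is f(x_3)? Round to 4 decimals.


FISTA on f(x) = 3*x^2 + 14*x + 2.23*|x|
L = 6, alpha = 0.09
Iteration 1: beta = 0.0, y = 4.5363 + 0.0*(4.5363 - 4.5363) = 4.5363
  grad(y) = 41.2178, v = y - alpha*grad = 0.8267
  prox(v) = soft_thresh(0.8267, 0.2007) = 0.626
Iteration 2: beta = 0.3333, y = 0.626 + 0.3333*(0.626 - 4.5363) = -0.6774
  grad(y) = 9.9354, v = y - alpha*grad = -1.5716
  prox(v) = soft_thresh(-1.5716, 0.2007) = -1.3709
Iteration 3: beta = 0.5, y = -1.3709 + 0.5*(-1.3709 - 0.626) = -2.3694
  grad(y) = -0.2163, v = y - alpha*grad = -2.3499
  prox(v) = soft_thresh(-2.3499, 0.2007) = -2.1492
f(x_3) = 3*(-2.1492)^2 + 14*(-2.1492) + 2.23*|-2.1492| = -11.4389


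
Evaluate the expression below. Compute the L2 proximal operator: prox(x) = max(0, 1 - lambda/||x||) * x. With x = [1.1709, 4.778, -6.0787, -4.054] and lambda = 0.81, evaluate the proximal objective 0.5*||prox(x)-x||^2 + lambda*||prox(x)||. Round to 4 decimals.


Step 1: Compute ||x||.
||x|| = 8.8083
Step 2: Compute scaling factor.
scale = max(0, 1 - 0.81/8.8083) = 0.908
Step 3: prox(x) = [1.0632, 4.3386, -5.5197, -3.6812]
||prox(x)|| = 7.9983
Step 4: Proximal objective.
0.5*||prox-x||^2 = 0.3281
lambda*||prox|| = 6.4786
Total = 6.8067


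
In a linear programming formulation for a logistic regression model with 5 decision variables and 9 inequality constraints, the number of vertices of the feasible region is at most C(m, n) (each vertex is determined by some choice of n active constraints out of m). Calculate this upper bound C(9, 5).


Each vertex corresponds to some choice of n active constraints out of m, so the number of vertices is at most C(m, n) = m! / (n!(m-n)!).
m = 9, n = 5
Numerator: 9 * 8 * 7 * 6 * 5
Denominator: 5! = 120
C(9, 5) = 126


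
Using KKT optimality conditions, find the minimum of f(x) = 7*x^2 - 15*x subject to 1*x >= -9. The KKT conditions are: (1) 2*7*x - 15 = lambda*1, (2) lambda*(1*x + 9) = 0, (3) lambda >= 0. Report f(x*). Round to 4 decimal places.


Step 1: Try lambda = 0 (constraint inactive).
Stationarity: 2*7*x - 15 = 0
x* = 15/(2*7) = 15/14 = 1.0714 (rounded; the exact value 15/14 is used below)
Check constraint: 1*1.0714 = 1.0714 >= -9 -- satisfied.
Step 2: Compute optimal value.
f(x*) = 7*(15/14)^2 - 15*(15/14) = -8.0357


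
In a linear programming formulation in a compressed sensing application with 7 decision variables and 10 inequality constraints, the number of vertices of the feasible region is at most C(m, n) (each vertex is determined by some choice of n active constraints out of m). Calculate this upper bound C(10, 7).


Each vertex corresponds to some choice of n active constraints out of m, so the number of vertices is at most C(m, n) = m! / (n!(m-n)!).
m = 10, n = 7
Numerator: 10 * 9 * 8 * 7 * 6 * 5 * 4
Denominator: 7! = 5040
C(10, 7) = 120


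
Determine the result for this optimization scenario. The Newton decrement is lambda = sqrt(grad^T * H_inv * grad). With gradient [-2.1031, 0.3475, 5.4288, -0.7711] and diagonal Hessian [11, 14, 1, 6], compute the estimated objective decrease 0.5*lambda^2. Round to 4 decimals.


Step 1: H is diagonal, so H^(-1) * g = [-0.1912, 0.0248, 5.4288, -0.1285].
Step 2: g^T H^(-1) g = sum_i g_i^2 / H_ii
  = (-2.1031)^2/11 + (0.3475)^2/14 + (5.4288)^2/1 + (-0.7711)^2/6
  = 0.4021 + 0.0086 + 29.4719 + 0.0991 = 29.9817
Step 3: Objective decrease = 0.5 * g^T H^(-1) g = 14.9908


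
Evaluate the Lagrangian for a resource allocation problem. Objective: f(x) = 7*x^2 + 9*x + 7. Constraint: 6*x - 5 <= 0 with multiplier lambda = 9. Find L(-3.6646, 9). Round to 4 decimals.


Step 1: Evaluate f(x).
f(-3.6646) = 7*(-3.6646)^2 + 9*(-3.6646) + 7 = 68.0237
Step 2: Evaluate g(x).
g(-3.6646) = 6*-3.6646 - 5 = -26.9876
Step 3: Compute Lagrangian.
L = 68.0237 + 9*-26.9876 = -174.8647


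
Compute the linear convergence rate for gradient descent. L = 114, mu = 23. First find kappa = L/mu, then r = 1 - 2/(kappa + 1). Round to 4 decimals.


Step 1: Compute the condition number.
kappa = L/mu = 114/23 = 4.9565
Step 2: Compute the convergence rate.
r = 1 - 2/(kappa + 1) = 1 - 2*mu/(L + mu) = (L - mu)/(L + mu) = 91/137 = 0.6642


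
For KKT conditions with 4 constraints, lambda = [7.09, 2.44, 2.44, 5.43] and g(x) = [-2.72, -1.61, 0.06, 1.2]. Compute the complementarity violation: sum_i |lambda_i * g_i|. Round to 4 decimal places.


KKT complementary slackness check:
lambda_1 * g_1 = 7.09 * -2.72 = -19.2848
lambda_2 * g_2 = 2.44 * -1.61 = -3.9284
lambda_3 * g_3 = 2.44 * 0.06 = 0.1464
lambda_4 * g_4 = 5.43 * 1.2 = 6.516
Total violation = 19.2848 + 3.9284 + 0.1464 + 6.516 = 29.8756


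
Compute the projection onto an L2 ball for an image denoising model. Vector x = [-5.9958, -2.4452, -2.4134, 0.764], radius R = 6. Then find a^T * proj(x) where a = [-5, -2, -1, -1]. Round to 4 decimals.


Step 1: Compute ||x|| (intermediates to 6 decimals).
||x|| = sqrt((-5.9958)^2 + (-2.4452)^2 + (-2.4134)^2 + 0.764^2) = 6.952468
Step 2: Project.
Since ||x|| > R, scale = R/||x|| = 6/6.952468 = 0.863003, proj(x) = scale * x
proj(x) = [-5.174393, -2.110215, -2.082771, 0.659334]
Step 3: Dot product.
a^T * proj(x) = -5*(-5.174393) - 2*(-2.110215) - 1*(-2.082771) - 1*0.659334 = 31.5158


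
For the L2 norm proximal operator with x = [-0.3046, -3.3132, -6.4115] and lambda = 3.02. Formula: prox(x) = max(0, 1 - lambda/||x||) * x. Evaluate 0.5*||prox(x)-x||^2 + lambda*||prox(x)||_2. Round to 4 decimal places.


Step 1: Compute ||x||.
||x|| = 7.2234
Step 2: Compute scaling factor.
scale = max(0, 1 - 3.02/7.2234) = 0.5819
Step 3: prox(x) = [-0.1773, -1.928, -3.7309]
||prox(x)|| = 4.2034
Step 4: Proximal objective.
0.5*||prox-x||^2 = 4.5602
lambda*||prox|| = 12.6943
Total = 17.2544


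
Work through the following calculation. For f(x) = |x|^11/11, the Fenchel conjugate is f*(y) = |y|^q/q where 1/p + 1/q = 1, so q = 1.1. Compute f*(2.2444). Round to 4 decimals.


The conjugate exponent q satisfies 1/p + 1/q = 1.
p = 11, so q = 11/(11 - 1) = 1.1
|y|^q = 2.2444^1.1 = 2.4334
f*(2.2444) = 2.4334 / 1.1 = 2.2122


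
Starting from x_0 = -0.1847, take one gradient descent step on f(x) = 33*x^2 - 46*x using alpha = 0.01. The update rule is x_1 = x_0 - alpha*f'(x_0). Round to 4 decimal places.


We compute the gradient at x_0 and apply the update.
f'(x) = 66*x - 46
f'(-0.1847) = 66*-0.1847 - 46 = -58.1902
x_1 = -0.1847 - 0.01*-58.1902 = 0.3972


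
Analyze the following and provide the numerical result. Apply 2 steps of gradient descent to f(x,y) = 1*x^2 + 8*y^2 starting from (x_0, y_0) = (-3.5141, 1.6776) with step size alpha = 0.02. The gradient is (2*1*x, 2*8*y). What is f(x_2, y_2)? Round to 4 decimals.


Gradient descent on f(x,y) = 1*x^2 + 8*y^2.
Starting point: (-3.5141, 1.6776), alpha = 0.02
Step 1: grad_x = 2*1*-3.5141 = -7.0282, grad_y = 2*8*1.6776 = 26.8416
  x_1 = -3.5141 - 0.02*-7.0282 = -3.3735
  y_1 = 1.6776 - 0.02*26.8416 = 1.1408
Step 2: grad_x = 2*1*-3.3735 = -6.7471, grad_y = 2*8*1.1408 = 18.2523
  x_2 = -3.3735 - 0.02*-6.7471 = -3.2386
  y_2 = 1.1408 - 0.02*18.2523 = 0.7757
f(-3.2386, 0.7757) = 1*(-3.2386)^2 + 8*0.7757^2 = 15.3025


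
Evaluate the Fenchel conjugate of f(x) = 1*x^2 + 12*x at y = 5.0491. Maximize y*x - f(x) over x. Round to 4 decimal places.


f*(y) = sup_x {y*x - a*x^2 - b*x} = sup_x {(y-b)*x - a*x^2}
FOC: (y - b) - 2a*x = 0 => x* = (y - b)/(2a)
x* = (5.0491 - 12)/(2*1) = -3.4755
f*(5.0491) = (y-b)^2/(4a) = (5.0491 - 12)^2/(4*1)
= 48.315/4 = 12.0788


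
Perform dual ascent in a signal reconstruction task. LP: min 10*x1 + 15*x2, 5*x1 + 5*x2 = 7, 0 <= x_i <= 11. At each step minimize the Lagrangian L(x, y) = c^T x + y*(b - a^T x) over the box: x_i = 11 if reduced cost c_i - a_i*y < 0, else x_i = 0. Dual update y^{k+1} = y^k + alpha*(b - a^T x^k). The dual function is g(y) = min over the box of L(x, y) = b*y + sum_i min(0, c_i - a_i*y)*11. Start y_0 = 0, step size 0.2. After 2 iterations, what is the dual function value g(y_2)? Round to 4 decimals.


Dual ascent for LP: min 10*x1 + 15*x2, 5*x1 + 5*x2 = 7, 0 <= x_i <= 11
Step 1: y^k = 0.0, reduced costs: (10.0, 15.0)
  x^k = (0.0, 0.0), subgradient = b - a^T x = 7.0
  y^{k+1} = 0.0 + 0.2*7.0 = 1.4
Step 2: y^k = 1.4, reduced costs: (3.0, 8.0)
  x^k = (0.0, 0.0), subgradient = b - a^T x = 7.0
  y^{k+1} = 1.4 + 0.2*7.0 = 2.8
Dual objective at y_2 = 2.8: reduced costs (-4.0, 1.0), box minimizer x = (11.0, 0.0)
g(y_2) = b*y + (c1 - a1*y)*x1 + (c2 - a2*y)*x2 = 7*2.8 + (-4.0)*11.0 + 1.0*0.0 = 19.6 - 44.0 + 0.0 = -24.4


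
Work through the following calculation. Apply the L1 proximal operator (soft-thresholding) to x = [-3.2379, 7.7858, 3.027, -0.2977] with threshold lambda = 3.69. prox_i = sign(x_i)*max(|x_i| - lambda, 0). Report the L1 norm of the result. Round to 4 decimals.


Soft-thresholding with lambda = 3.69:
prox(-3.2379) = sign(-3.2379)*max(|-3.2379| - 3.69, 0) = 0.0
prox(7.7858) = sign(7.7858)*max(|7.7858| - 3.69, 0) = 4.0958
prox(3.027) = sign(3.027)*max(|3.027| - 3.69, 0) = 0.0
prox(-0.2977) = sign(-0.2977)*max(|-0.2977| - 3.69, 0) = 0.0
prox(x) = [0.0, 4.0958, 0.0, 0.0]
||prox(x)||_1 = 0.0 + 4.0958 + 0.0 + 0.0 = 4.0958


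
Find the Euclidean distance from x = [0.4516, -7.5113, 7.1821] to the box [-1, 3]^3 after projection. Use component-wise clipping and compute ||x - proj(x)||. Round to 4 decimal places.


Project each component onto [-1, 3].
clip(0.4516) = 0.4516, clip(-7.5113) = -1.0, clip(7.1821) = 3.0
Projection = [0.4516, -1.0, 3.0]
Squared diffs: [0.0, 42.397, 17.49]
Distance = sqrt(59.887) = 7.7387


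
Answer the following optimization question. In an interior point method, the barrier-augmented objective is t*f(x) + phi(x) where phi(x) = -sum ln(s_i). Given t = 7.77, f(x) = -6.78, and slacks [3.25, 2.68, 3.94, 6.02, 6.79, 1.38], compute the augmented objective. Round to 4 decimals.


Step 1: Compute log-barrier.
ln values: [1.1787, 0.9858, 1.3712, 1.7951, 1.9155, 0.3221]
phi = -(1.1787 + 0.9858 + 1.3712 + 1.7951 + 1.9155 + 0.3221) = -7.5683
Step 2: Compute augmented objective.
t*f(x) = 7.77*-6.78 = -52.6806
Total = -52.6806 - 7.5683 = -60.2489


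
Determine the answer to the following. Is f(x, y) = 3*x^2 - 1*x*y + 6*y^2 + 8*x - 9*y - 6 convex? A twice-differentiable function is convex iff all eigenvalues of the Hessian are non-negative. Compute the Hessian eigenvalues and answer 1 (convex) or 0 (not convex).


The Hessian of f(x,y) = 3*x^2 - 1*x*y + 6*y^2 + 8*x - 9*y - 6 is:
H = [[6, -1], [-1, 12]]
Trace = 6 + 12 = 18
Determinant = 6*12 - (-1)^2 = 71
Discriminant = (18)^2 - 4*71 = 40.0
Eigenvalues: lambda_1 = 5.8377, lambda_2 = 12.1623
The function is convex.

1


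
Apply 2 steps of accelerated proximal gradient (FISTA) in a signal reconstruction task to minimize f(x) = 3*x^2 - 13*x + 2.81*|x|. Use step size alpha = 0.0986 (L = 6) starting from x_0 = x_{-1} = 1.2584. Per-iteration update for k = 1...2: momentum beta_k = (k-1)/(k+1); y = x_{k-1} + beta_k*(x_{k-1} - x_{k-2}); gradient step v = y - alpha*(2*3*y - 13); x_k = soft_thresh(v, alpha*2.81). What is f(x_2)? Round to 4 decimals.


FISTA on f(x) = 3*x^2 - 13*x + 2.81*|x|
L = 6, alpha = 0.0986
Iteration 1: beta = 0.0, y = 1.2584 + 0.0*(1.2584 - 1.2584) = 1.2584
  grad(y) = -5.4496, v = y - alpha*grad = 1.7957
  prox(v) = soft_thresh(1.7957, 0.2771) = 1.5187
Iteration 2: beta = 0.3333, y = 1.5187 + 0.3333*(1.5187 - 1.2584) = 1.6054
  grad(y) = -3.3675, v = y - alpha*grad = 1.9375
  prox(v) = soft_thresh(1.9375, 0.2771) = 1.6604
f(x_2) = 3*1.6604^2 - 13*1.6604 + 2.81*|1.6604| = -8.6487


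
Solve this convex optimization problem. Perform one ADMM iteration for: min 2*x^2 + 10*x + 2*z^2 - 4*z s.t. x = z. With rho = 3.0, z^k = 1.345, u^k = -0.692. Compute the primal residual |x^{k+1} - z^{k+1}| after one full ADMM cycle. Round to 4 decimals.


ADMM iteration with rho = 3.0, z^k = 1.345, u^k = -0.692
Step 1: x-update.
Minimize 2*x^2 + 10*x + (3.0/2)*(x - 1.345 - 0.692)^2
FOC: (2*2 + 3.0)*x = -10 + 3.0*(1.345 + 0.692)
x^{k+1} = -0.5556
Step 2: z-update.
Minimize 2*z^2 - 4*z + (3.0/2)*(-0.5556 - z - 0.692)^2
FOC: (2*2 + 3.0)*z = 4 + 3.0*(-0.5556 - 0.692)
z^{k+1} = 0.0368
Step 3: u-update.
u^{k+1} = -0.692 - 0.5556 - 0.0368 = -1.2843
Step 4: Primal residual = |-0.5556 - 0.0368| = 0.5923


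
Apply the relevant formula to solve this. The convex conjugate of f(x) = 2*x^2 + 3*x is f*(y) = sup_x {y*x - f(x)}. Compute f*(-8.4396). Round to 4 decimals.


f*(y) = sup_x {y*x - a*x^2 - b*x} = sup_x {(y-b)*x - a*x^2}
FOC: (y - b) - 2a*x = 0 => x* = (y - b)/(2a)
x* = (-8.4396 - 3)/(2*2) = -2.8599
f*(-8.4396) = (y-b)^2/(4a) = (-8.4396 - 3)^2/(4*2)
= 130.8644/8 = 16.3581


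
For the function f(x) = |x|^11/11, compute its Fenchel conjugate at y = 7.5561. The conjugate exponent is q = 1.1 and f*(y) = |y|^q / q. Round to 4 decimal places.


The conjugate exponent q satisfies 1/p + 1/q = 1.
p = 11, so q = 11/(11 - 1) = 1.1
|y|^q = 7.5561^1.1 = 9.2497
f*(7.5561) = 9.2497 / 1.1 = 8.4088


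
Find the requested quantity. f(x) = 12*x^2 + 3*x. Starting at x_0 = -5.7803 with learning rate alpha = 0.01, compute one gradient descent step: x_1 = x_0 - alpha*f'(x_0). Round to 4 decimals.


We compute the gradient at x_0 and apply the update.
f'(x) = 24*x + 3
f'(-5.7803) = 24*-5.7803 + 3 = -135.7272
x_1 = -5.7803 - 0.01*-135.7272 = -4.423


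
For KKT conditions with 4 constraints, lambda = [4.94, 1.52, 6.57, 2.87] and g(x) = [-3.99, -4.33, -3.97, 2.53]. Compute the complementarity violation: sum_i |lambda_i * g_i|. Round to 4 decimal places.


KKT complementary slackness check:
lambda_1 * g_1 = 4.94 * -3.99 = -19.7106
lambda_2 * g_2 = 1.52 * -4.33 = -6.5816
lambda_3 * g_3 = 6.57 * -3.97 = -26.0829
lambda_4 * g_4 = 2.87 * 2.53 = 7.2611
Total violation = 19.7106 + 6.5816 + 26.0829 + 7.2611 = 59.6362


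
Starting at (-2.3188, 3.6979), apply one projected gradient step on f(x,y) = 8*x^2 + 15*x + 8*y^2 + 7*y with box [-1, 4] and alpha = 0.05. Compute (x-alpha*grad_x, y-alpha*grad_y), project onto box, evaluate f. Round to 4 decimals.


Step 1: Compute gradient at (-2.3188, 3.6979).
grad_x = 2*8*-2.3188 + 15 = -22.1008
grad_y = 2*8*3.6979 + 7 = 66.1664
Step 2: Gradient step.
x_raw = -2.3188 - 0.05*-22.1008 = -1.2138
y_raw = 3.6979 - 0.05*66.1664 = 0.3896
Step 3: Project onto [-1, 4].
x_proj = clip(-1.2138) = -1.0
y_proj = clip(0.3896) = 0.3896
Step 4: Evaluate f.
f(-1.0, 0.3896) = -3.0588


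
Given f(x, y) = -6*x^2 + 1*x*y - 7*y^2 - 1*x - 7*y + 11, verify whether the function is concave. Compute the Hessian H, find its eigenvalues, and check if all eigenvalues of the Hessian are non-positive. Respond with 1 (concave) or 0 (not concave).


The Hessian of f(x,y) = -6*x^2 + 1*x*y - 7*y^2 - 1*x - 7*y + 11 is:
H = [[-12, 1], [1, -14]]
Trace = -12 - 14 = -26
Determinant = -12*-14 - (1)^2 = 167
Discriminant = (-26)^2 - 4*167 = 8.0
Eigenvalues: lambda_1 = -14.4142, lambda_2 = -11.5858
The function is concave.

1


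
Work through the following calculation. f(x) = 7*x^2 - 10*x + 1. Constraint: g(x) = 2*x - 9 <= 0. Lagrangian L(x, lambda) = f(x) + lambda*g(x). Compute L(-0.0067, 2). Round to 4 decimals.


Step 1: Evaluate f(x).
f(-0.0067) = 7*(-0.0067)^2 - 10*(-0.0067) + 1 = 1.0673
Step 2: Evaluate g(x).
g(-0.0067) = 2*-0.0067 - 9 = -9.0134
Step 3: Compute Lagrangian.
L = 1.0673 + 2*-9.0134 = -16.9595


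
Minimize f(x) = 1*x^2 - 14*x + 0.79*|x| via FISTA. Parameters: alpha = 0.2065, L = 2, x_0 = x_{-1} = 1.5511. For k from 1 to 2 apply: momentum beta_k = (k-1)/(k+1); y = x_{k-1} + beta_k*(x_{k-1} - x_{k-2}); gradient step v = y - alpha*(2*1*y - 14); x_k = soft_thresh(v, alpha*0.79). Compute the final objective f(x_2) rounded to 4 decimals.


FISTA on f(x) = 1*x^2 - 14*x + 0.79*|x|
L = 2, alpha = 0.2065
Iteration 1: beta = 0.0, y = 1.5511 + 0.0*(1.5511 - 1.5511) = 1.5511
  grad(y) = -10.8978, v = y - alpha*grad = 3.8015
  prox(v) = soft_thresh(3.8015, 0.1631) = 3.6384
Iteration 2: beta = 0.3333, y = 3.6384 + 0.3333*(3.6384 - 1.5511) = 4.3341
  grad(y) = -5.3318, v = y - alpha*grad = 5.4351
  prox(v) = soft_thresh(5.4351, 0.1631) = 5.272
f(x_2) = 1*5.272^2 - 14*5.272 + 0.79*|5.272| = -41.8491


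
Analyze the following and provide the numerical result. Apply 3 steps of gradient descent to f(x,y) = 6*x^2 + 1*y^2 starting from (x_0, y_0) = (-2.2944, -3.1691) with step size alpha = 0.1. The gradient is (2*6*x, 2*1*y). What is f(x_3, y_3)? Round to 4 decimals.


Gradient descent on f(x,y) = 6*x^2 + 1*y^2.
Starting point: (-2.2944, -3.1691), alpha = 0.1
Step 1: grad_x = 2*6*-2.2944 = -27.5328, grad_y = 2*1*-3.1691 = -6.3382
  x_1 = -2.2944 - 0.1*-27.5328 = 0.4589
  y_1 = -3.1691 - 0.1*-6.3382 = -2.5353
Step 2: grad_x = 2*6*0.4589 = 5.5066, grad_y = 2*1*-2.5353 = -5.0706
  x_2 = 0.4589 - 0.1*5.5066 = -0.0918
  y_2 = -2.5353 - 0.1*-5.0706 = -2.0282
Step 3: grad_x = 2*6*-0.0918 = -1.1013, grad_y = 2*1*-2.0282 = -4.0564
  x_3 = -0.0918 - 0.1*-1.1013 = 0.0184
  y_3 = -2.0282 - 0.1*-4.0564 = -1.6226
f(0.0184, -1.6226) = 6*0.0184^2 + 1*(-1.6226)^2 = 2.6348


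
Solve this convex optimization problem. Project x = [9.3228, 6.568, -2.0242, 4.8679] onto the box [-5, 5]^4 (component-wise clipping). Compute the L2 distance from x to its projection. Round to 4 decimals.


Project each component onto [-5, 5].
clip(9.3228) = 5.0, clip(6.568) = 5.0, clip(-2.0242) = -2.0242, clip(4.8679) = 4.8679
Projection = [5.0, 5.0, -2.0242, 4.8679]
Squared diffs: [18.6866, 2.4586, 0.0, 0.0]
Distance = sqrt(21.1452) = 4.5984


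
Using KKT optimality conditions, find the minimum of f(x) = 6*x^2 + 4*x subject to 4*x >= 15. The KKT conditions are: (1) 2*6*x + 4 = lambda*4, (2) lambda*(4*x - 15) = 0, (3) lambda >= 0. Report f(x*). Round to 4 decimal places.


Step 1: Try lambda = 0 (constraint inactive).
x_unc = -4/(2*6) = -0.3333
Check: 4*-0.3333 = -1.3332 < 15 -- violated!
Step 2: Constraint must be active: 4*x = 15
x* = 15/4 = 3.75
lambda = (2*6*3.75 + 4)/4 = 12.25
Step 3: Compute optimal value.
f(x*) = 6*3.75^2 + 4*3.75 = 99.375


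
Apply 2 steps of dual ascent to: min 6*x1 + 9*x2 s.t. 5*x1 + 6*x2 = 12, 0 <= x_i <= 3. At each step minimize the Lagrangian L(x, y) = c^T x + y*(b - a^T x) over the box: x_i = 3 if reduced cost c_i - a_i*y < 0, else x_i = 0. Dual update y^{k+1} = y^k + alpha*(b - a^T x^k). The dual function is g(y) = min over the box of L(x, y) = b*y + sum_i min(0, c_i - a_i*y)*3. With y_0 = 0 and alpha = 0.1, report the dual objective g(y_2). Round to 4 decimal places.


Dual ascent for LP: min 6*x1 + 9*x2, 5*x1 + 6*x2 = 12, 0 <= x_i <= 3
Step 1: y^k = 0.0, reduced costs: (6.0, 9.0)
  x^k = (0.0, 0.0), subgradient = b - a^T x = 12.0
  y^{k+1} = 0.0 + 0.1*12.0 = 1.2
Step 2: y^k = 1.2, reduced costs: (0.0, 1.8)
  x^k = (0.0, 0.0), subgradient = b - a^T x = 12.0
  y^{k+1} = 1.2 + 0.1*12.0 = 2.4
Dual objective at y_2 = 2.4: reduced costs (-6.0, -5.4), box minimizer x = (3.0, 3.0)
g(y_2) = b*y + (c1 - a1*y)*x1 + (c2 - a2*y)*x2 = 12*2.4 + (-6.0)*3.0 + (-5.4)*3.0 = 28.8 - 18.0 - 16.2 = -5.4


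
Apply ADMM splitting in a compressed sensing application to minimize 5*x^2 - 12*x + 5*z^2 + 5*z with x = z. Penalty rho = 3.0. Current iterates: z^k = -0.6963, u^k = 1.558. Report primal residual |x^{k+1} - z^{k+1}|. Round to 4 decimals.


ADMM iteration with rho = 3.0, z^k = -0.6963, u^k = 1.558
Step 1: x-update.
Minimize 5*x^2 - 12*x + (3.0/2)*(x + 0.6963 + 1.558)^2
FOC: (2*5 + 3.0)*x = 12 + 3.0*(-0.6963 - 1.558)
x^{k+1} = 0.4029
Step 2: z-update.
Minimize 5*z^2 + 5*z + (3.0/2)*(0.4029 - z + 1.558)^2
FOC: (2*5 + 3.0)*z = -5 + 3.0*(0.4029 + 1.558)
z^{k+1} = 0.0679
Step 3: u-update.
u^{k+1} = 1.558 + 0.4029 - 0.0679 = 1.893
Step 4: Primal residual = |0.4029 - 0.0679| = 0.335


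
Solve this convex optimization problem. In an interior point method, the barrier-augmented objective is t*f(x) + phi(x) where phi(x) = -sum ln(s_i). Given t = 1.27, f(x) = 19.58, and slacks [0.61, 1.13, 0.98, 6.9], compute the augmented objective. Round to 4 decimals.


Step 1: Compute log-barrier.
ln values: [-0.4943, 0.1222, -0.0202, 1.9315]
phi = -(-0.4943 + 0.1222 - 0.0202 + 1.9315) = -1.5392
Step 2: Compute augmented objective.
t*f(x) = 1.27*19.58 = 24.8666
Total = 24.8666 - 1.5392 = 23.3274


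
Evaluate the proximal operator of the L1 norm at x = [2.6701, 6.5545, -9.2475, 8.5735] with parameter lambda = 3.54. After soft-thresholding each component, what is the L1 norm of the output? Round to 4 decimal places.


Soft-thresholding with lambda = 3.54:
prox(2.6701) = sign(2.6701)*max(|2.6701| - 3.54, 0) = 0.0
prox(6.5545) = sign(6.5545)*max(|6.5545| - 3.54, 0) = 3.0145
prox(-9.2475) = sign(-9.2475)*max(|-9.2475| - 3.54, 0) = -5.7075
prox(8.5735) = sign(8.5735)*max(|8.5735| - 3.54, 0) = 5.0335
prox(x) = [0.0, 3.0145, -5.7075, 5.0335]
||prox(x)||_1 = 0.0 + 3.0145 + 5.7075 + 5.0335 = 13.7555


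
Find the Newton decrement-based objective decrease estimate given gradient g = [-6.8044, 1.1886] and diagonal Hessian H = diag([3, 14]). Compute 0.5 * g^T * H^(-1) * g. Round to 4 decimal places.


Step 1: H is diagonal, so H^(-1) * g = [-2.2681, 0.0849].
Step 2: g^T H^(-1) g = sum_i g_i^2 / H_ii
  = (-6.8044)^2/3 + (1.1886)^2/14
  = 15.4333 + 0.1009 = 15.5342
Step 3: Objective decrease = 0.5 * g^T H^(-1) g = 7.7671


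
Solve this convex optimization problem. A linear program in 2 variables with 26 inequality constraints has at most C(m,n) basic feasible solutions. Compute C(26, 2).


Each vertex corresponds to some choice of n active constraints out of m, so the number of vertices is at most C(m, n) = m! / (n!(m-n)!).
m = 26, n = 2
Numerator: 26 * 25
Denominator: 2! = 2
C(26, 2) = 325


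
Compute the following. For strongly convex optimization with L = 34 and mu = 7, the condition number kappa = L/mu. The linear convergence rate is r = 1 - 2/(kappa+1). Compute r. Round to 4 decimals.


Step 1: Compute the condition number.
kappa = L/mu = 34/7 = 4.8571
Step 2: Compute the convergence rate.
r = 1 - 2/(kappa + 1) = 1 - 2*mu/(L + mu) = (L - mu)/(L + mu) = 27/41 = 0.6585


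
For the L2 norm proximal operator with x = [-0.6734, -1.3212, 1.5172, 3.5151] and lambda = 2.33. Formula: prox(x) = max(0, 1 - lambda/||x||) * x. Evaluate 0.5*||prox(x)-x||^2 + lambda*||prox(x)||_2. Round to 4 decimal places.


Step 1: Compute ||x||.
||x|| = 4.1057
Step 2: Compute scaling factor.
scale = max(0, 1 - 2.33/4.1057) = 0.4325
Step 3: prox(x) = [-0.2912, -0.5714, 0.6562, 1.5203]
||prox(x)|| = 1.7757
Step 4: Proximal objective.
0.5*||prox-x||^2 = 2.7145
lambda*||prox|| = 4.1374
Total = 6.8519


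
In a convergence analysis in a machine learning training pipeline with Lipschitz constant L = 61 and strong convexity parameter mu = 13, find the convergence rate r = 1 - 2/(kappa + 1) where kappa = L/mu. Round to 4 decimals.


Step 1: Compute the condition number.
kappa = L/mu = 61/13 = 4.6923
Step 2: Compute the convergence rate.
r = 1 - 2/(kappa + 1) = 1 - 2*mu/(L + mu) = (L - mu)/(L + mu) = 48/74 = 0.6486


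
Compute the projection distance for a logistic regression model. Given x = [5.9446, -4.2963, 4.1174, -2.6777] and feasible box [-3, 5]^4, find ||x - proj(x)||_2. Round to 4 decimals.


Project each component onto [-3, 5].
clip(5.9446) = 5.0, clip(-4.2963) = -3.0, clip(4.1174) = 4.1174, clip(-2.6777) = -2.6777
Projection = [5.0, -3.0, 4.1174, -2.6777]
Squared diffs: [0.8923, 1.6804, 0.0, 0.0]
Distance = sqrt(2.5727) = 1.604


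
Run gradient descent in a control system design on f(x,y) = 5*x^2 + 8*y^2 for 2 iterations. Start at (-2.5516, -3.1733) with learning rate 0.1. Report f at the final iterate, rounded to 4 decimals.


Gradient descent on f(x,y) = 5*x^2 + 8*y^2.
Starting point: (-2.5516, -3.1733), alpha = 0.1
Step 1: grad_x = 2*5*-2.5516 = -25.516, grad_y = 2*8*-3.1733 = -50.7728
  x_1 = -2.5516 - 0.1*-25.516 = 0.0
  y_1 = -3.1733 - 0.1*-50.7728 = 1.904
Step 2: grad_x = 2*5*0.0 = 0.0, grad_y = 2*8*1.904 = 30.4637
  x_2 = 0.0 - 0.1*0.0 = 0.0
  y_2 = 1.904 - 0.1*30.4637 = -1.1424
f(0.0, -1.1424) = 5*0.0^2 + 8*(-1.1424)^2 = 10.4404


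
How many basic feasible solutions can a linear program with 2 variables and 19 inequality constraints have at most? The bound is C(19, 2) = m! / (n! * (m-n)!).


Each vertex corresponds to some choice of n active constraints out of m, so the number of vertices is at most C(m, n) = m! / (n!(m-n)!).
m = 19, n = 2
Numerator: 19 * 18
Denominator: 2! = 2
C(19, 2) = 171


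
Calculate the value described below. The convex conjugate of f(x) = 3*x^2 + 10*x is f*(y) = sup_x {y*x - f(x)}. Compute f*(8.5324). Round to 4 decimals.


f*(y) = sup_x {y*x - a*x^2 - b*x} = sup_x {(y-b)*x - a*x^2}
FOC: (y - b) - 2a*x = 0 => x* = (y - b)/(2a)
x* = (8.5324 - 10)/(2*3) = -0.2446
f*(8.5324) = (y-b)^2/(4a) = (8.5324 - 10)^2/(4*3)
= 2.1538/12 = 0.1795


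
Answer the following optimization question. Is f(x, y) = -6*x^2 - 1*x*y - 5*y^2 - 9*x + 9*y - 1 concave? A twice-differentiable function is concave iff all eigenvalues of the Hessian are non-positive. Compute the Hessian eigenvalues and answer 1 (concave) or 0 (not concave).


The Hessian of f(x,y) = -6*x^2 - 1*x*y - 5*y^2 - 9*x + 9*y - 1 is:
H = [[-12, -1], [-1, -10]]
Trace = -12 - 10 = -22
Determinant = -12*-10 - (-1)^2 = 119
Discriminant = (-22)^2 - 4*119 = 8.0
Eigenvalues: lambda_1 = -12.4142, lambda_2 = -9.5858
The function is concave.

1


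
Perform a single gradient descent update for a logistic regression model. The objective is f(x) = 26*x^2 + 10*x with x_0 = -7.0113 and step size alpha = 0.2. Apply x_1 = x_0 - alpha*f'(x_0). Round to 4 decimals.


We compute the gradient at x_0 and apply the update.
f'(x) = 52*x + 10
f'(-7.0113) = 52*-7.0113 + 10 = -354.5876
x_1 = -7.0113 - 0.2*-354.5876 = 63.9062


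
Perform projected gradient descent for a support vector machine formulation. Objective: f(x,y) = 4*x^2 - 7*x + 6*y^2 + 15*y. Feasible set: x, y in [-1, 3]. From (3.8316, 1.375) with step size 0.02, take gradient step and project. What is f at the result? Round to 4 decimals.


Step 1: Compute gradient at (3.8316, 1.375).
grad_x = 2*4*3.8316 - 7 = 23.6528
grad_y = 2*6*1.375 + 15 = 31.5
Step 2: Gradient step.
x_raw = 3.8316 - 0.02*23.6528 = 3.3585
y_raw = 1.375 - 0.02*31.5 = 0.745
Step 3: Project onto [-1, 3].
x_proj = clip(3.3585) = 3.0
y_proj = clip(0.745) = 0.745
Step 4: Evaluate f.
f(3.0, 0.745) = 29.5052


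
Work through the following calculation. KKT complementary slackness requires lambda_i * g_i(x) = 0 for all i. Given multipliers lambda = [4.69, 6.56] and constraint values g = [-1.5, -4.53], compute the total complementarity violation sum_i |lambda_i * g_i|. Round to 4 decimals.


KKT complementary slackness check:
lambda_1 * g_1 = 4.69 * -1.5 = -7.035
lambda_2 * g_2 = 6.56 * -4.53 = -29.7168
Total violation = 7.035 + 29.7168 = 36.7518


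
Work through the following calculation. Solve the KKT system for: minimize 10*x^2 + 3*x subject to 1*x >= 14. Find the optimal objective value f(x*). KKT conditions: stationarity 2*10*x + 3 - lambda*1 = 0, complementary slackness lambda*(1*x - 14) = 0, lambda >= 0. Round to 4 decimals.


Step 1: Try lambda = 0 (constraint inactive).
x_unc = -3/(2*10) = -0.15
Check: 1*-0.15 = -0.15 < 14 -- violated!
Step 2: Constraint must be active: 1*x = 14
x* = 14/1 = 14.0
lambda = (2*10*14.0 + 3)/1 = 283.0
Step 3: Compute optimal value.
f(x*) = 10*14.0^2 + 3*14.0 = 2002.0


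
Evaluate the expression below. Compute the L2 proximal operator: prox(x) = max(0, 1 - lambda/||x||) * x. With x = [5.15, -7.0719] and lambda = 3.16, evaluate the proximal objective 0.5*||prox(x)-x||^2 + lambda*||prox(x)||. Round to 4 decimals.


Step 1: Compute ||x||.
||x|| = 8.7484
Step 2: Compute scaling factor.
scale = max(0, 1 - 3.16/8.7484) = 0.6388
Step 3: prox(x) = [3.2898, -4.5175]
||prox(x)|| = 5.5884
Step 4: Proximal objective.
0.5*||prox-x||^2 = 4.9928
lambda*||prox|| = 17.6593
Total = 22.6521


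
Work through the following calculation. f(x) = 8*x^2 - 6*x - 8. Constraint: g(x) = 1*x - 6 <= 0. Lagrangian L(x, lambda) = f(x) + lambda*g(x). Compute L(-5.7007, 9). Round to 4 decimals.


Step 1: Evaluate f(x).
f(-5.7007) = 8*(-5.7007)^2 - 6*(-5.7007) - 8 = 286.188
Step 2: Evaluate g(x).
g(-5.7007) = 1*-5.7007 - 6 = -11.7007
Step 3: Compute Lagrangian.
L = 286.188 + 9*-11.7007 = 180.8817


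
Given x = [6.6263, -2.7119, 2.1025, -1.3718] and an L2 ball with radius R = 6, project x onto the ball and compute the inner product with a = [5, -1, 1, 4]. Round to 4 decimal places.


Step 1: Compute ||x|| (intermediates to 6 decimals).
||x|| = sqrt(6.6263^2 + (-2.7119)^2 + 2.1025^2 + (-1.3718)^2) = 7.587134
Step 2: Project.
Since ||x|| > R, scale = R/||x|| = 6/7.587134 = 0.790812, proj(x) = scale * x
proj(x) = [5.240158, -2.144603, 1.662682, -1.084836]
Step 3: Dot product.
a^T * proj(x) = 5*5.240158 - 1*(-2.144603) + 1*1.662682 + 4*(-1.084836) = 25.6687


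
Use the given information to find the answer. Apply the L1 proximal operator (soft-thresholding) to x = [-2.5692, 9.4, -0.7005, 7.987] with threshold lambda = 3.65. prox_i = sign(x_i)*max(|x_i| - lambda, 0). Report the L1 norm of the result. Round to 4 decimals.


Soft-thresholding with lambda = 3.65:
prox(-2.5692) = sign(-2.5692)*max(|-2.5692| - 3.65, 0) = 0.0
prox(9.4) = sign(9.4)*max(|9.4| - 3.65, 0) = 5.75
prox(-0.7005) = sign(-0.7005)*max(|-0.7005| - 3.65, 0) = 0.0
prox(7.987) = sign(7.987)*max(|7.987| - 3.65, 0) = 4.337
prox(x) = [0.0, 5.75, 0.0, 4.337]
||prox(x)||_1 = 0.0 + 5.75 + 0.0 + 4.337 = 10.087


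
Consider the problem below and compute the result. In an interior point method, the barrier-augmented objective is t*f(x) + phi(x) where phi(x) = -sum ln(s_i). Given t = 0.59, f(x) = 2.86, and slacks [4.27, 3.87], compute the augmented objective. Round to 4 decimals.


Step 1: Compute log-barrier.
ln values: [1.4516, 1.3533]
phi = -(1.4516 + 1.3533) = -2.8049
Step 2: Compute augmented objective.
t*f(x) = 0.59*2.86 = 1.6874
Total = 1.6874 - 2.8049 = -1.1175


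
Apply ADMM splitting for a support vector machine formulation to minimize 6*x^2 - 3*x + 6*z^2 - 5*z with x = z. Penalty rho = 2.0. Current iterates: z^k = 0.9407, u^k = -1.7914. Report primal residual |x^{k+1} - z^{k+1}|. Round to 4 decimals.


ADMM iteration with rho = 2.0, z^k = 0.9407, u^k = -1.7914
Step 1: x-update.
Minimize 6*x^2 - 3*x + (2.0/2)*(x - 0.9407 - 1.7914)^2
FOC: (2*6 + 2.0)*x = 3 + 2.0*(0.9407 + 1.7914)
x^{k+1} = 0.6046
Step 2: z-update.
Minimize 6*z^2 - 5*z + (2.0/2)*(0.6046 - z - 1.7914)^2
FOC: (2*6 + 2.0)*z = 5 + 2.0*(0.6046 - 1.7914)
z^{k+1} = 0.1876
Step 3: u-update.
u^{k+1} = -1.7914 + 0.6046 - 0.1876 = -1.3744
Step 4: Primal residual = |0.6046 - 0.1876| = 0.417


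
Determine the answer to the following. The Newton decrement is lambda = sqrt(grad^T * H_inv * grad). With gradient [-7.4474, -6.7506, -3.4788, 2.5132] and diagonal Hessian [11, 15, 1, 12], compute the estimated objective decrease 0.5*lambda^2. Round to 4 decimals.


Step 1: H is diagonal, so H^(-1) * g = [-0.677, -0.45, -3.4788, 0.2094].
Step 2: g^T H^(-1) g = sum_i g_i^2 / H_ii
  = (-7.4474)^2/11 + (-6.7506)^2/15 + (-3.4788)^2/1 + (2.5132)^2/12
  = 5.0422 + 3.038 + 12.102 + 0.5263 = 20.7086
Step 3: Objective decrease = 0.5 * g^T H^(-1) g = 10.3543


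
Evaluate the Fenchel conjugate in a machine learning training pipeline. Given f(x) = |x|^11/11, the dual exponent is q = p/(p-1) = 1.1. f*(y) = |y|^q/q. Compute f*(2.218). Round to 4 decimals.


The conjugate exponent q satisfies 1/p + 1/q = 1.
p = 11, so q = 11/(11 - 1) = 1.1
|y|^q = 2.218^1.1 = 2.4019
f*(2.218) = 2.4019 / 1.1 = 2.1836


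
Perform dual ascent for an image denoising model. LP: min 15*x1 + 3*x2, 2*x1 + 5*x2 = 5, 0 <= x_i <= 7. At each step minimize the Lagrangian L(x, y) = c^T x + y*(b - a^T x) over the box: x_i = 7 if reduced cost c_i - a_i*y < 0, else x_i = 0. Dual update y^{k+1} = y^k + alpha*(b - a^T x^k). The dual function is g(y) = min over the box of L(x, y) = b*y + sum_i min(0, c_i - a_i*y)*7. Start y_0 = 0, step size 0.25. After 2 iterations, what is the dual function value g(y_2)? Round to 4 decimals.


Dual ascent for LP: min 15*x1 + 3*x2, 2*x1 + 5*x2 = 5, 0 <= x_i <= 7
Step 1: y^k = 0.0, reduced costs: (15.0, 3.0)
  x^k = (0.0, 0.0), subgradient = b - a^T x = 5.0
  y^{k+1} = 0.0 + 0.25*5.0 = 1.25
Step 2: y^k = 1.25, reduced costs: (12.5, -3.25)
  x^k = (0.0, 7.0), subgradient = b - a^T x = -30.0
  y^{k+1} = 1.25 + 0.25*-30.0 = -6.25
Dual objective at y_2 = -6.25: reduced costs (27.5, 34.25), box minimizer x = (0.0, 0.0)
g(y_2) = b*y + (c1 - a1*y)*x1 + (c2 - a2*y)*x2 = 5*(-6.25) + 27.5*0.0 + 34.25*0.0 = -31.25 + 0.0 + 0.0 = -31.25


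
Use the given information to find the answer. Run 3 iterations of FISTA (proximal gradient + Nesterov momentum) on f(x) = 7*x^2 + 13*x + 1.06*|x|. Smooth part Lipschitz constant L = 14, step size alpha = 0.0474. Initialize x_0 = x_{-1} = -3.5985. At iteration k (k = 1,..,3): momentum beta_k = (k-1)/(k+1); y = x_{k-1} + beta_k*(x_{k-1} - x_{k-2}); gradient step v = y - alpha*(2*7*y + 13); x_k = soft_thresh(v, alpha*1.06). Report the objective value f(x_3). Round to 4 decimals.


FISTA on f(x) = 7*x^2 + 13*x + 1.06*|x|
L = 14, alpha = 0.0474
Iteration 1: beta = 0.0, y = -3.5985 + 0.0*(-3.5985 + 3.5985) = -3.5985
  grad(y) = -37.379, v = y - alpha*grad = -1.8267
  prox(v) = soft_thresh(-1.8267, 0.0502) = -1.7765
Iteration 2: beta = 0.3333, y = -1.7765 + 0.3333*(-1.7765 + 3.5985) = -1.1692
  grad(y) = -3.3682, v = y - alpha*grad = -1.0095
  prox(v) = soft_thresh(-1.0095, 0.0502) = -0.9593
Iteration 3: beta = 0.5, y = -0.9593 + 0.5*(-0.9593 + 1.7765) = -0.5506
  grad(y) = 5.291, v = y - alpha*grad = -0.8014
  prox(v) = soft_thresh(-0.8014, 0.0502) = -0.7512
f(x_3) = 7*(-0.7512)^2 + 13*(-0.7512) + 1.06*|-0.7512| = -5.0192


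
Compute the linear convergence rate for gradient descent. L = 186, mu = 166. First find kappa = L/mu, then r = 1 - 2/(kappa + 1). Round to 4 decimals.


Step 1: Compute the condition number.
kappa = L/mu = 186/166 = 1.1205
Step 2: Compute the convergence rate.
r = 1 - 2/(kappa + 1) = 1 - 2*mu/(L + mu) = (L - mu)/(L + mu) = 20/352 = 0.0568


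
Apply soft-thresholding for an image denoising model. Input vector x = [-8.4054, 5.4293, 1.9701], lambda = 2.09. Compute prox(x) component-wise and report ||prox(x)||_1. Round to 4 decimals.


Soft-thresholding with lambda = 2.09:
prox(-8.4054) = sign(-8.4054)*max(|-8.4054| - 2.09, 0) = -6.3154
prox(5.4293) = sign(5.4293)*max(|5.4293| - 2.09, 0) = 3.3393
prox(1.9701) = sign(1.9701)*max(|1.9701| - 2.09, 0) = 0.0
prox(x) = [-6.3154, 3.3393, 0.0]
||prox(x)||_1 = 6.3154 + 3.3393 + 0.0 = 9.6547


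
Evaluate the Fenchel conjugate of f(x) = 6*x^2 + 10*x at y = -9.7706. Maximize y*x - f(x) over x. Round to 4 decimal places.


f*(y) = sup_x {y*x - a*x^2 - b*x} = sup_x {(y-b)*x - a*x^2}
FOC: (y - b) - 2a*x = 0 => x* = (y - b)/(2a)
x* = (-9.7706 - 10)/(2*6) = -1.6476
f*(-9.7706) = (y-b)^2/(4a) = (-9.7706 - 10)^2/(4*6)
= 390.8766/24 = 16.2865


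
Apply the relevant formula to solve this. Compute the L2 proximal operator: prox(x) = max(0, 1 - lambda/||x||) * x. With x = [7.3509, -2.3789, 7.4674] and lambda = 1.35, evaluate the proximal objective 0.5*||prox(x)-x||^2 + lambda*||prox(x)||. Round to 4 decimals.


Step 1: Compute ||x||.
||x|| = 10.7451
Step 2: Compute scaling factor.
scale = max(0, 1 - 1.35/10.7451) = 0.8744
Step 3: prox(x) = [6.4273, -2.08, 6.5292]
||prox(x)|| = 9.3951
Step 4: Proximal objective.
0.5*||prox-x||^2 = 0.9113
lambda*||prox|| = 12.6834
Total = 13.5946
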